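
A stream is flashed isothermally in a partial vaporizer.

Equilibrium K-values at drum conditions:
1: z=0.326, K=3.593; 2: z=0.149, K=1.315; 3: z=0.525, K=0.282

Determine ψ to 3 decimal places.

Newton–Raphson from ψ = 0.47:
  ψ = 0.470: g = -0.1471, g' = -1.073 → ψ = 0.333
  ψ = 0.333: g = 0.0008, g' = -1.111 → ψ = 0.334
Converged at ψ = 0.334.

ψ = 0.334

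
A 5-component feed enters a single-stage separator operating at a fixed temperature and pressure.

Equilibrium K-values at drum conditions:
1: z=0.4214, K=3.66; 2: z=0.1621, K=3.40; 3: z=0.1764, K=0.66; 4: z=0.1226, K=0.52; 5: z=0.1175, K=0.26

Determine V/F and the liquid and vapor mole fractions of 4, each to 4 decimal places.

Newton–Raphson from V/F = 0.57:
  V/F = 0.5700: g = 0.30399, g' = -0.9148 → V/F = 0.9023
  V/F = 0.9023: g = 0.00059, g' = -1.0641 → V/F = 0.9028
Converged at V/F = 0.9028.
Compositions from xᵢ = zᵢ/(1+V/F(Kᵢ−1)), yᵢ = Kᵢxᵢ:
  1: x = 0.1239, y = 0.4534
  2: x = 0.0512, y = 0.1740
  3: x = 0.2545, y = 0.1680
  4: x = 0.2164, y = 0.1125
  5: x = 0.3540, y = 0.0920

V/F = 0.9028, x_4 = 0.2164, y_4 = 0.1125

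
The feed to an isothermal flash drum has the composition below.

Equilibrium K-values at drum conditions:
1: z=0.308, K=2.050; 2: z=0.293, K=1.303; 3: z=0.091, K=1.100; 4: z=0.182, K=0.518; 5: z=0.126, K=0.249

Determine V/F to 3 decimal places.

V/F = 0.570

Newton iteration, V/F⁰ = 0.63:
  V/F = 0.630: g = -0.0278, g' = -0.486 → V/F = 0.573
  V/F = 0.573: g = -0.0010, g' = -0.452 → V/F = 0.570
Converged at V/F = 0.570.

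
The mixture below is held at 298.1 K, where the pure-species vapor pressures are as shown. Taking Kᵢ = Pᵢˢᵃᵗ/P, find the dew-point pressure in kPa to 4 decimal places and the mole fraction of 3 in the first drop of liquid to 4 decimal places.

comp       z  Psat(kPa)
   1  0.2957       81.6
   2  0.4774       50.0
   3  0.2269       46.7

At the dew point ψ → 1, so Σzᵢ/Kᵢ = 1 with Kᵢ = Pᵢˢᵃᵗ/P ⇒ 1/P = Σzᵢ/Pᵢˢᵃᵗ.
1/P = 0.2957/81.6 + 0.4774/50.0 + 0.2269/46.7 = 0.0180304 ⇒ P = 55.4617 kPa
xᵢ = zᵢP/Pᵢˢᵃᵗ ⇒ x_3 = 0.2269·55.4617/46.7 = 0.2695

Pdew = 55.4617 kPa, x_3 = 0.2695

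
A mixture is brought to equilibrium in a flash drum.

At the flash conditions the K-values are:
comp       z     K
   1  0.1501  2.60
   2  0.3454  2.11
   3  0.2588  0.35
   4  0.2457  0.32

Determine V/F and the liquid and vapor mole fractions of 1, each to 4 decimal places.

V/F = 0.3408, x_1 = 0.0971, y_1 = 0.2525

Rachford–Rice: g(V/F) = Σ zᵢ(Kᵢ−1)/(1+V/F(Kᵢ−1)) = 0.
Check two-phase: ΣzᵢKᵢ = 1.2883 > 1 and Σzᵢ/Kᵢ = 1.7287 > 1, so g(0) = 0.2883 > 0 and g(1) = -0.7287 < 0.
Newton iteration, V/F⁰ = 0.5:
  V/F = 0.5000: g = -0.12238, g' = -0.7954 → V/F = 0.3461
  V/F = 0.3461: g = -0.00402, g' = -0.7576 → V/F = 0.3408
Converged at V/F = 0.3408.
Compositions from xᵢ = zᵢ/(1+V/F(Kᵢ−1)), yᵢ = Kᵢxᵢ:
  1: x = 0.0971, y = 0.2525
  2: x = 0.2506, y = 0.5288
  3: x = 0.3324, y = 0.1164
  4: x = 0.3198, y = 0.1023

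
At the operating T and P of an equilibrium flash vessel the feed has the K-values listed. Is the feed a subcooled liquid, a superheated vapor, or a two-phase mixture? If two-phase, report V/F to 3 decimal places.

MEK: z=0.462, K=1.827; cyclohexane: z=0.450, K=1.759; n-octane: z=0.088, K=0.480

ΣzᵢKᵢ = 1.678; Σzᵢ/Kᵢ = 0.692.
Since Σzᵢ/Kᵢ < 1 the mixture is above its dew point — single vapor phase.

superheated vapor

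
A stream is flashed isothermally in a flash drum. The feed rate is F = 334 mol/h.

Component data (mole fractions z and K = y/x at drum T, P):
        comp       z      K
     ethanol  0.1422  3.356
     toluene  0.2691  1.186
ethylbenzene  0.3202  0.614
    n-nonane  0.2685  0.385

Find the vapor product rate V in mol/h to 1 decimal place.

V = 41.2 mol/h

Newton–Raphson from ψ = 0.5:
  ψ = 0.5000: g = -0.19199, g' = -0.4592 → ψ = 0.0819
  ψ = 0.0819: g = 0.02861, g' = -0.7271 → ψ = 0.1213
  ψ = 0.1213: g = 0.00143, g' = -0.6575 → ψ = 0.1234
Converged at ψ = 0.1234.
Then V = ψ·F = 0.1234·334 = 41.2 mol/h and L = F − V = 292.8 mol/h.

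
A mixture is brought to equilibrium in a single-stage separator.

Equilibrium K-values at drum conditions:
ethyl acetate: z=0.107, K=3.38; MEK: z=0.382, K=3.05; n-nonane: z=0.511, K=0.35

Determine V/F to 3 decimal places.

Rachford–Rice: g(V/F) = Σ zᵢ(Kᵢ−1)/(1+V/F(Kᵢ−1)) = 0.
Check two-phase: ΣzᵢKᵢ = 1.706 > 1 and Σzᵢ/Kᵢ = 1.617 > 1, so g(0) = 0.706 > 0 and g(1) = -0.617 < 0.
Newton–Raphson from V/F = 0.5:
  V/F = 0.500: g = 0.0109, g' = -0.992 → V/F = 0.511
Converged at V/F = 0.511.

V/F = 0.511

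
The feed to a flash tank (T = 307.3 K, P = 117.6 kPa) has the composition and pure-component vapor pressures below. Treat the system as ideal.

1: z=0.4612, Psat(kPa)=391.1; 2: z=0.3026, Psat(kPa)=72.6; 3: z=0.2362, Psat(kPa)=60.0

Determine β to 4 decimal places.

Raoult's law: Kᵢ = Pᵢˢᵃᵗ/P = Pᵢˢᵃᵗ/117.6.
  K_1 = 391.1/117.6 = 3.325680, K_2 = 72.6/117.6 = 0.617347, K_3 = 60.0/117.6 = 0.510204
Material balance + equilibrium reduce to Σ zᵢ(Kᵢ−1)/(1+β(Kᵢ−1)) = 0.
Feasibility: ΣzᵢKᵢ = 1.8411, Σzᵢ/Kᵢ = 1.0918 — both > 1, two phases present.
Newton iteration, β⁰ = 0.5:
  β = 0.5000: g = 0.19953, g' = -0.7004 → β = 0.7849
  β = 0.7849: g = 0.02620, g' = -0.5525 → β = 0.8323
  β = 0.8323: g = 0.00016, g' = -0.5463 → β = 0.8326
Converged at β = 0.8326.

β = 0.8326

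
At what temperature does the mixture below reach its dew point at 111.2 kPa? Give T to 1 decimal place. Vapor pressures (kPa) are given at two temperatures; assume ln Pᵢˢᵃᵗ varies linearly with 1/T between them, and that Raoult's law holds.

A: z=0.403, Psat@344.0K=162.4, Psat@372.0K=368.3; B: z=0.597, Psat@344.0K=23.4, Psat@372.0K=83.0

T = 370.0 K

Dew-point temperature: Σzᵢ·P/Pᵢˢᵃᵗ(T) = 1. Interpolate ln Pᵢˢᵃᵗ = aᵢ + bᵢ/T.
  T = 344.0 K: ΣzᵢP/Pᵢˢᵃᵗ = 3.1130
  T = 372.0 K: ΣzᵢP/Pᵢˢᵃᵗ = 0.9215
  T = 358.0 K: ΣzᵢP/Pᵢˢᵃᵗ = 1.6499
  T = 365.0 K: ΣzᵢP/Pᵢˢᵃᵗ = 1.2254
  T = 368.5 K: ΣzᵢP/Pᵢˢᵃᵗ = 1.0611
  T = 370.2 K: ΣzᵢP/Pᵢˢᵃᵗ = 0.9905
Interpolating between 368.5 K and 370.2 K gives T ≈ 370.0 K.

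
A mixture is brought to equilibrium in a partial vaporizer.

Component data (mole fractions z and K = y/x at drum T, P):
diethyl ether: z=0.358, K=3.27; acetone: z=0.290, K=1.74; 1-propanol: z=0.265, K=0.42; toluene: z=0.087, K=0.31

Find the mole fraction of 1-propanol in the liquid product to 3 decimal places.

Newton–Raphson from V/F = 0.45:
  V/F = 0.450: g = 0.2680, g' = -0.791 → V/F = 0.789
  V/F = 0.789: g = 0.0118, g' = -0.802 → V/F = 0.803
Converged at V/F = 0.803.
Compositions from xᵢ = zᵢ/(1+V/F(Kᵢ−1)), yᵢ = Kᵢxᵢ:
  diethyl ether: x = 0.127, y = 0.415
  acetone: x = 0.182, y = 0.316
  1-propanol: x = 0.496, y = 0.208
  toluene: x = 0.195, y = 0.061

x_1-propanol = 0.496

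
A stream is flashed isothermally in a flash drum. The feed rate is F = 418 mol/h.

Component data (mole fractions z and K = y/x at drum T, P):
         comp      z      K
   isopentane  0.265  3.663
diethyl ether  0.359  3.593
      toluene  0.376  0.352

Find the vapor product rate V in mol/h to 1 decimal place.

Rachford–Rice: g(V/F) = Σ zᵢ(Kᵢ−1)/(1+V/F(Kᵢ−1)) = 0.
g(0) = ΣzᵢKᵢ − 1 = 1.393 and g(1) = 1 − Σzᵢ/Kᵢ = -0.240, so a root lies in (0, 1).
Iterate (Newton) starting at V/F = 0.5:
  V/F = 0.500: g = 0.3476, g' = -1.149 → V/F = 0.803
  V/F = 0.803: g = 0.0194, g' = -1.131 → V/F = 0.820
Converged at V/F = 0.820.
Then V = V/F·F = 0.8196·418 = 342.6 mol/h and L = F − V = 75.4 mol/h.

V = 342.6 mol/h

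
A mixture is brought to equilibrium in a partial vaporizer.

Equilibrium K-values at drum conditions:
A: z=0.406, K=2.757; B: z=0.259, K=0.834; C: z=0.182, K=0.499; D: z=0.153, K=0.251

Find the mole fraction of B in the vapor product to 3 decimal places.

y_B = 0.237

Newton iteration, ψ⁰ = 0.59:
  ψ = 0.590: g = -0.0322, g' = -0.679 → ψ = 0.543
  ψ = 0.543: g = -0.0003, g' = -0.667 → ψ = 0.542
Converged at ψ = 0.542.
Compositions from xᵢ = zᵢ/(1+ψ(Kᵢ−1)), yᵢ = Kᵢxᵢ:
  A: x = 0.208, y = 0.573
  B: x = 0.285, y = 0.237
  C: x = 0.250, y = 0.125
  D: x = 0.258, y = 0.065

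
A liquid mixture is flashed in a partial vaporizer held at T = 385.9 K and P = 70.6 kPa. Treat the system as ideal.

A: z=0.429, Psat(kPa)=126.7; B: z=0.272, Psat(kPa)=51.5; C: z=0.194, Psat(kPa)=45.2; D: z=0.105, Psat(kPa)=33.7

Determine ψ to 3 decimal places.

ψ = 0.498

Raoult's law: Kᵢ = Pᵢˢᵃᵗ/P = Pᵢˢᵃᵗ/70.6.
  K_A = 126.7/70.6 = 1.79462, K_B = 51.5/70.6 = 0.72946, K_C = 45.2/70.6 = 0.64023, K_D = 33.7/70.6 = 0.47734
Let ψ = V/F and solve Σ zᵢ(Kᵢ−1)/(1+ψ(Kᵢ−1)) = 0.
g(0) = ΣzᵢKᵢ − 1 = 0.143 and g(1) = 1 − Σzᵢ/Kᵢ = -0.135, so a root lies in (0, 1).
Iterate (Newton) starting at ψ = 0.41:
  ψ = 0.410: g = 0.0226, g' = -0.260 → ψ = 0.497
  ψ = 0.497: g = 0.0002, g' = -0.255 → ψ = 0.498
Converged at ψ = 0.498.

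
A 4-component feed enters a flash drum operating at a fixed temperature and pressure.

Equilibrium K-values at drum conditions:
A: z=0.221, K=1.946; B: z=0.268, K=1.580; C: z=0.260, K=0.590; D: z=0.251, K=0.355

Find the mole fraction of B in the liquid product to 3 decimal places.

Material balance + equilibrium reduce to Σ zᵢ(Kᵢ−1)/(1+ψ(Kᵢ−1)) = 0.
g(0) = ΣzᵢKᵢ − 1 = 0.096 and g(1) = 1 − Σzᵢ/Kᵢ = -0.431, so a root lies in (0, 1).
Newton–Raphson from ψ = 0.31:
  ψ = 0.310: g = -0.0311, g' = -0.404 → ψ = 0.233
Converged at ψ = 0.233.
Compositions from xᵢ = zᵢ/(1+ψ(Kᵢ−1)), yᵢ = Kᵢxᵢ:
  A: x = 0.181, y = 0.352
  B: x = 0.236, y = 0.373
  C: x = 0.287, y = 0.170
  D: x = 0.295, y = 0.105

x_B = 0.236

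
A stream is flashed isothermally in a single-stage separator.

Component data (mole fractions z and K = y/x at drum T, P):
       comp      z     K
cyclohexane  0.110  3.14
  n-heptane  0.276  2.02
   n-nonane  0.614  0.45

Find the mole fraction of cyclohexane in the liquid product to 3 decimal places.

Let β = V/F and solve Σ zᵢ(Kᵢ−1)/(1+β(Kᵢ−1)) = 0.
Feasibility: ΣzᵢKᵢ = 1.179, Σzᵢ/Kᵢ = 1.536 — both > 1, two phases present.
Newton–Raphson from β = 0.44:
  β = 0.440: g = -0.1300, g' = -0.594 → β = 0.221
  β = 0.221: g = 0.0051, g' = -0.664 → β = 0.229
Converged at β = 0.229.
Compositions from xᵢ = zᵢ/(1+β(Kᵢ−1)), yᵢ = Kᵢxᵢ:
  cyclohexane: x = 0.074, y = 0.232
  n-heptane: x = 0.224, y = 0.452
  n-nonane: x = 0.702, y = 0.316

x_cyclohexane = 0.074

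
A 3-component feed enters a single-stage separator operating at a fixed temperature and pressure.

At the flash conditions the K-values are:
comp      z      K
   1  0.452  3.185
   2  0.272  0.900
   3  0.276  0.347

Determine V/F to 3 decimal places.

Rachford–Rice: g(V/F) = Σ zᵢ(Kᵢ−1)/(1+V/F(Kᵢ−1)) = 0.
g(0) = ΣzᵢKᵢ − 1 = 0.780 and g(1) = 1 − Σzᵢ/Kᵢ = -0.240, so a root lies in (0, 1).
Newton–Raphson from V/F = 0.5:
  V/F = 0.500: g = 0.1758, g' = -0.755 → V/F = 0.733
  V/F = 0.733: g = 0.0048, g' = -0.755 → V/F = 0.739
Converged at V/F = 0.739.

V/F = 0.739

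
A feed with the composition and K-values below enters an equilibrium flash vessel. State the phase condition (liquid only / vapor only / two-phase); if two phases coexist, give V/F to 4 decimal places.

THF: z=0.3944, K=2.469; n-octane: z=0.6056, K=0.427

ΣzᵢKᵢ = 1.2324; Σzᵢ/Kᵢ = 1.5780.
Both exceed 1, so a two-phase solution exists.
Let ψ = V/F and solve Σ zᵢ(Kᵢ−1)/(1+ψ(Kᵢ−1)) = 0.
Newton–Raphson from ψ = 0.5:
  ψ = 0.5000: g = -0.15232, g' = -0.6735 → ψ = 0.2738
  ψ = 0.2738: g = 0.00158, g' = -0.7126 → ψ = 0.2761
Converged at ψ = 0.2761.

two-phase, V/F = 0.2761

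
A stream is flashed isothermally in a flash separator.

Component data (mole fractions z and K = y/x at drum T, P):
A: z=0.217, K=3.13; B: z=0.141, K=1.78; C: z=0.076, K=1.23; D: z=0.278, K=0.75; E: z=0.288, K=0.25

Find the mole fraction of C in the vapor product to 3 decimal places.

Material balance + equilibrium reduce to Σ zᵢ(Kᵢ−1)/(1+V/F(Kᵢ−1)) = 0.
Feasibility: ΣzᵢKᵢ = 1.304, Σzᵢ/Kᵢ = 1.733 — both > 1, two phases present.
Newton iteration, V/F⁰ = 0.5:
  V/F = 0.500: g = -0.1064, g' = -0.716 → V/F = 0.351
  V/F = 0.351: g = -0.0026, g' = -0.698 → V/F = 0.348
Converged at V/F = 0.348.
Compositions from xᵢ = zᵢ/(1+V/F(Kᵢ−1)), yᵢ = Kᵢxᵢ:
  A: x = 0.125, y = 0.390
  B: x = 0.111, y = 0.197
  C: x = 0.070, y = 0.087
  D: x = 0.304, y = 0.228
  E: x = 0.390, y = 0.097

y_C = 0.087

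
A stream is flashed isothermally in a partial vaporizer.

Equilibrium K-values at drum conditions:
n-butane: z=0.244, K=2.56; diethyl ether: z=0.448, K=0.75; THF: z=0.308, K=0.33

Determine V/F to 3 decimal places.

Rachford–Rice: g(V/F) = Σ zᵢ(Kᵢ−1)/(1+V/F(Kᵢ−1)) = 0.
Check two-phase: ΣzᵢKᵢ = 1.062 > 1 and Σzᵢ/Kᵢ = 1.626 > 1, so g(0) = 0.062 > 0 and g(1) = -0.626 < 0.
Iterate (Newton) starting at V/F = 0.52:
  V/F = 0.520: g = -0.2353, g' = -0.544 → V/F = 0.087
  V/F = 0.087: g = 0.0014, g' = -0.645 → V/F = 0.089
Converged at V/F = 0.089.

V/F = 0.089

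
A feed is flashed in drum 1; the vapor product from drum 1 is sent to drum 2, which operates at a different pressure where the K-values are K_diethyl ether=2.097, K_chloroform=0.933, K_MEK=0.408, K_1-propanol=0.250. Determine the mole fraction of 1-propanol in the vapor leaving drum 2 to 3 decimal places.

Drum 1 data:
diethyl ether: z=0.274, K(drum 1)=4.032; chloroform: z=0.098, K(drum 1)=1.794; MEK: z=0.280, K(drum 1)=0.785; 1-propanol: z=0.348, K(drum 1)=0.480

Drum 1:
Rachford–Rice: g(ψ₁) = Σ zᵢ(Kᵢ−1)/(1+ψ₁(Kᵢ−1)) = 0.
g(0) = ΣzᵢKᵢ − 1 = 0.667 and g(1) = 1 − Σzᵢ/Kᵢ = -0.204, so a root lies in (0, 1).
Newton–Raphson from ψ₁ = 0.63:
  ψ₁ = 0.630: g = -0.0014, g' = -0.550 → ψ₁ = 0.627
Converged at ψ₁ = 0.627.
Drum-1 compositions:
  diethyl ether: x = 0.094, y = 0.381
  chloroform: x = 0.065, y = 0.117
  MEK: x = 0.324, y = 0.254
  1-propanol: x = 0.517, y = 0.248
Drum-2 feed = drum-1 vapor: z₂ = (0.3806, 0.1174, 0.2541, 0.2479).
Drum 2:
Rachford–Rice: g(ψ₂) = Σ zᵢ(Kᵢ−1)/(1+ψ₂(Kᵢ−1)) = 0.
Check two-phase: ΣzᵢKᵢ = 1.073 > 1 and Σzᵢ/Kᵢ = 1.922 > 1, so g(0) = 0.073 > 0 and g(1) = -0.922 < 0.
Iterate (Newton) starting at ψ₂ = 0.5:
  ψ₂ = 0.500: g = -0.2496, g' = -0.728 → ψ₂ = 0.157
  ψ₂ = 0.157: g = -0.0285, g' = -0.621 → ψ₂ = 0.111
  ψ₂ = 0.111: g = 0.0002, g' = -0.632 → ψ₂ = 0.112
Converged at ψ₂ = 0.112.
  diethyl ether: x = 0.339, y = 0.711
  chloroform: x = 0.118, y = 0.110
  MEK: x = 0.272, y = 0.111
  1-propanol: x = 0.271, y = 0.068

y_1-propanol (drum 2) = 0.068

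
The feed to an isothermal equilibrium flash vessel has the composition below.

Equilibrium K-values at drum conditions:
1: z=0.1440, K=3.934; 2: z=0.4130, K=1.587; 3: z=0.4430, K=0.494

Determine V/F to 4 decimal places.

Material balance + equilibrium reduce to Σ zᵢ(Kᵢ−1)/(1+V/F(Kᵢ−1)) = 0.
g(0) = ΣzᵢKᵢ − 1 = 0.4408 and g(1) = 1 − Σzᵢ/Kᵢ = -0.1936, so a root lies in (0, 1).
Newton–Raphson from V/F = 0.5:
  V/F = 0.5000: g = 0.05860, g' = -0.4920 → V/F = 0.6191
  V/F = 0.6191: g = 0.00140, g' = -0.4733 → V/F = 0.6221
Converged at V/F = 0.6221.

V/F = 0.6221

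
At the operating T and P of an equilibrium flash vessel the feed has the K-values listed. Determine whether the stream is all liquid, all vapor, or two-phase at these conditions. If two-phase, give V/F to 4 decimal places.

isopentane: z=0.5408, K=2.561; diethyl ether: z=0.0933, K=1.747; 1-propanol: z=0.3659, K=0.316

ΣzᵢKᵢ = 1.6636; Σzᵢ/Kᵢ = 1.4225.
Both exceed 1, so a two-phase solution exists.
Material balance + equilibrium reduce to Σ zᵢ(Kᵢ−1)/(1+ψ(Kᵢ−1)) = 0.
Iterate (Newton) starting at ψ = 0.5:
  ψ = 0.5000: g = 0.14451, g' = -0.8387 → ψ = 0.6723
  ψ = 0.6723: g = -0.00506, g' = -0.9236 → ψ = 0.6668
Converged at ψ = 0.6668.

two-phase, V/F = 0.6668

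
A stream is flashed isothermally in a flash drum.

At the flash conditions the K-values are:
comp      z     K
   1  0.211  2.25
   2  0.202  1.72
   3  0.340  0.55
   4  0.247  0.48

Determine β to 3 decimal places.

Material balance + equilibrium reduce to Σ zᵢ(Kᵢ−1)/(1+β(Kᵢ−1)) = 0.
g(0) = ΣzᵢKᵢ − 1 = 0.128 and g(1) = 1 − Σzᵢ/Kᵢ = -0.344, so a root lies in (0, 1).
Iterate (Newton) starting at β = 0.45:
  β = 0.450: g = -0.0809, g' = -0.417 → β = 0.256
  β = 0.256: g = 0.0015, g' = -0.441 → β = 0.259
Converged at β = 0.259.

β = 0.259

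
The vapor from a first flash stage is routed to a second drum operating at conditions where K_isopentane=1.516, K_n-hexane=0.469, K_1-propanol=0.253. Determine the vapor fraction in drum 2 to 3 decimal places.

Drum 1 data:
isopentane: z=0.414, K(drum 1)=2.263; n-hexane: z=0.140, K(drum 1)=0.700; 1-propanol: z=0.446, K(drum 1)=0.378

Drum 1:
Newton iteration, ψ₁⁰ = 0.5:
  ψ₁ = 0.500: g = -0.1316, g' = -0.629 → ψ₁ = 0.291
  ψ₁ = 0.291: g = -0.0023, g' = -0.626 → ψ₁ = 0.287
Converged at ψ₁ = 0.287.
Drum-1 compositions:
  isopentane: x = 0.304, y = 0.688
  n-hexane: x = 0.153, y = 0.107
  1-propanol: x = 0.543, y = 0.205
Drum-2 feed = drum-1 vapor: z₂ = (0.6875, 0.1072, 0.2053).
Drum 2:
Material balance + equilibrium reduce to Σ zᵢ(Kᵢ−1)/(1+ψ₂(Kᵢ−1)) = 0.
g(0) = ΣzᵢKᵢ − 1 = 0.144 and g(1) = 1 − Σzᵢ/Kᵢ = -0.493, so a root lies in (0, 1).
Iterate (Newton) starting at ψ₂ = 0.5:
  ψ₂ = 0.500: g = -0.0403, g' = -0.464 → ψ₂ = 0.413
  ψ₂ = 0.413: g = -0.0023, g' = -0.414 → ψ₂ = 0.408
Converged at ψ₂ = 0.408.
  isopentane: x = 0.568, y = 0.861
  n-hexane: x = 0.137, y = 0.064
  1-propanol: x = 0.295, y = 0.075

V/F (drum 2) = 0.408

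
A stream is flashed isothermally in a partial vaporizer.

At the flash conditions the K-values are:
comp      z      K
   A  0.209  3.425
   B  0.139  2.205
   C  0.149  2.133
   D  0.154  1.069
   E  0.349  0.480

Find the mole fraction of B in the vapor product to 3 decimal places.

Rachford–Rice: g(V/F) = Σ zᵢ(Kᵢ−1)/(1+V/F(Kᵢ−1)) = 0.
Check two-phase: ΣzᵢKᵢ = 1.672 > 1 and Σzᵢ/Kᵢ = 1.065 > 1, so g(0) = 0.672 > 0 and g(1) = -0.065 < 0.
Iterate (Newton) starting at V/F = 0.5:
  V/F = 0.500: g = 0.2064, g' = -0.581 → V/F = 0.855
  V/F = 0.855: g = 0.0162, g' = -0.535 → V/F = 0.886
  V/F = 0.886: g = -0.0001, g' = -0.544 → V/F = 0.885
Converged at V/F = 0.885.
Compositions from xᵢ = zᵢ/(1+V/F(Kᵢ−1)), yᵢ = Kᵢxᵢ:
  A: x = 0.066, y = 0.227
  B: x = 0.067, y = 0.148
  C: x = 0.074, y = 0.159
  D: x = 0.145, y = 0.155
  E: x = 0.647, y = 0.310

y_B = 0.148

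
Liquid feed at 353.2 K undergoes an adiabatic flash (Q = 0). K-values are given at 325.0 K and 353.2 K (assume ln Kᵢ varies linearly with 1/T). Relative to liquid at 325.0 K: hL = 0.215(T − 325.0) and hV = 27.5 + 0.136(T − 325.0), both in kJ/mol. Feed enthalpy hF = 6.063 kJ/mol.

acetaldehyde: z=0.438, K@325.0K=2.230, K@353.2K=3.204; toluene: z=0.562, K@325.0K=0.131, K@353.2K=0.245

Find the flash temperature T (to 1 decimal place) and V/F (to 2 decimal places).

T = 334.1 K, V/F = 0.15

Adiabatic flash: solve Rachford–Rice at each trial T, then check hF = ψ·hV(T) + (1−ψ)·hL(T).
  T = 325.0 K: K = (2.230, 0.131), RR gives ψ = 0.047, H_out = 1.296 kJ/mol
  T = 353.2 K: K = (3.204, 0.245), RR gives ψ = 0.325, H_out = 14.280 kJ/mol
  T = 339.1 K: K = (2.693, 0.181), RR gives ψ = 0.203, H_out = 8.393 kJ/mol
  T = 332.1 K: K = (2.457, 0.155), RR gives ψ = 0.133, H_out = 5.099 kJ/mol
  T = 335.6 K: K = (2.574, 0.168), RR gives ψ = 0.169, H_out = 6.791 kJ/mol
  T = 333.9 K: K = (2.517, 0.161), RR gives ψ = 0.152, H_out = 5.982 kJ/mol
Linear interpolation between T = 333.9 (H_out = 5.982) and T = 335.6 (H_out = 6.791) on hF = 6.063 gives T ≈ 334.1 K, at which ψ = 0.15.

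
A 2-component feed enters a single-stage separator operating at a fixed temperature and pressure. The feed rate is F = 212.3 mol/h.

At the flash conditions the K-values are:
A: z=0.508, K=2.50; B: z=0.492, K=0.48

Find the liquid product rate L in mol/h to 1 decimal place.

Iterate (Newton) starting at β = 0.6:
  β = 0.600: g = 0.0292, g' = -0.598 → β = 0.649
Converged at β = 0.649.
Then V = β·F = 0.6489·212.3 = 137.8 mol/h and L = F − V = 74.5 mol/h.

L = 74.5 mol/h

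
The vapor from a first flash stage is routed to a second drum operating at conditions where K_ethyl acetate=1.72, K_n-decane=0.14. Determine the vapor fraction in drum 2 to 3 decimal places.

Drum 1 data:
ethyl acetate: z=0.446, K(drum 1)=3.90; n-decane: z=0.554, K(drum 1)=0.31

V/F (drum 2) = 0.524

Drum 1:
Let ψ₁ = V/F and solve Σ zᵢ(Kᵢ−1)/(1+ψ₁(Kᵢ−1)) = 0.
Check two-phase: ΣzᵢKᵢ = 1.911 > 1 and Σzᵢ/Kᵢ = 1.901 > 1, so g(0) = 0.911 > 0 and g(1) = -0.901 < 0.
Binary case is linear: z₁(K₁−1)(1+ψ₁(K₂−1)) + z₂(K₂−1)(1+ψ₁(K₁−1)) = 0
⇒ ψ₁ = [z₁(K₁−1)+z₂(K₂−1)] / [−(K₁−1)(K₂−1)] = 0.9111/2.0010 = 0.455
Drum-1 compositions:
  ethyl acetate: x = 0.192, y = 0.750
  n-decane: x = 0.808, y = 0.250
Drum-2 feed = drum-1 vapor: z₂ = (0.7496, 0.2504).
Drum 2:
Material balance + equilibrium reduce to Σ zᵢ(Kᵢ−1)/(1+ψ₂(Kᵢ−1)) = 0.
g(0) = ΣzᵢKᵢ − 1 = 0.324 and g(1) = 1 − Σzᵢ/Kᵢ = -1.225, so a root lies in (0, 1).
Iterate (Newton) starting at ψ₂ = 0.49:
  ψ₂ = 0.490: g = 0.0267, g' = -0.766 → ψ₂ = 0.525
  ψ₂ = 0.525: g = -0.0009, g' = -0.820 → ψ₂ = 0.524
Converged at ψ₂ = 0.524.
  ethyl acetate: x = 0.544, y = 0.936
  n-decane: x = 0.456, y = 0.064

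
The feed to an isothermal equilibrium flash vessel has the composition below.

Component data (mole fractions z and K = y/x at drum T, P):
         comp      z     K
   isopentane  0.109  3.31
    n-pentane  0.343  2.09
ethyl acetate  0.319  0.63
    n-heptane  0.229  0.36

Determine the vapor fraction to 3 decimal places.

ψ = 0.497

Let ψ = V/F and solve Σ zᵢ(Kᵢ−1)/(1+ψ(Kᵢ−1)) = 0.
g(0) = ΣzᵢKᵢ − 1 = 0.361 and g(1) = 1 − Σzᵢ/Kᵢ = -0.340, so a root lies in (0, 1).
Newton–Raphson from ψ = 0.52:
  ψ = 0.520: g = -0.0128, g' = -0.564 → ψ = 0.497
Converged at ψ = 0.497.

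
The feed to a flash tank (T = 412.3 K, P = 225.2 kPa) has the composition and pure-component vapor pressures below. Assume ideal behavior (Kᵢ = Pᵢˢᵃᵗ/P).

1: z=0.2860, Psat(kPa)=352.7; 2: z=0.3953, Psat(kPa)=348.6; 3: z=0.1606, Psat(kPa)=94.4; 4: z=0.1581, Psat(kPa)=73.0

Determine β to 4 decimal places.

Raoult's law: Kᵢ = Pᵢˢᵃᵗ/P = Pᵢˢᵃᵗ/225.2.
  K_1 = 352.7/225.2 = 1.566163, K_2 = 348.6/225.2 = 1.547957, K_3 = 94.4/225.2 = 0.419183, K_4 = 73.0/225.2 = 0.324156
Let β = V/F and solve Σ zᵢ(Kᵢ−1)/(1+β(Kᵢ−1)) = 0.
Check two-phase: ΣzᵢKᵢ = 1.1784 > 1 and Σzᵢ/Kᵢ = 1.3088 > 1, so g(0) = 0.1784 > 0 and g(1) = -0.3088 < 0.
Newton–Raphson from β = 0.35:
  β = 0.3500: g = 0.05986, g' = -0.3567 → β = 0.5178
  β = 0.5178: g = -0.00383, g' = -0.4086 → β = 0.5084
Converged at β = 0.5084.

β = 0.5084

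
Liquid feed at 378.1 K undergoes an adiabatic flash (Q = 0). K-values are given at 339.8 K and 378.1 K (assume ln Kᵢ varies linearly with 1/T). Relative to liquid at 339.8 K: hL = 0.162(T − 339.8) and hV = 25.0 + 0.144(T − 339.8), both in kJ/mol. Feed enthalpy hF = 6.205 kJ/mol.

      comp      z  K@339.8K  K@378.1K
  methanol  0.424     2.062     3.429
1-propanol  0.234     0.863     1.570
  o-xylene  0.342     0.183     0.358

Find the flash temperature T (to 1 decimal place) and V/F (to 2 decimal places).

T = 341.3 K, V/F = 0.24

Adiabatic flash: solve Rachford–Rice at each trial T, then check hF = ψ·hV(T) + (1−ψ)·hL(T).
  T = 339.8 K: K = (2.062, 0.863, 0.183), RR gives ψ = 0.207, H_out = 5.170 kJ/mol
  T = 378.1 K: K = (3.429, 1.570, 0.358), RR gives ψ = 0.789, H_out = 25.391 kJ/mol
  T = 359.0 K: K = (2.697, 1.184, 0.261), RR gives ψ = 0.533, H_out = 16.246 kJ/mol
  T = 349.4 K: K = (2.367, 1.015, 0.220), RR gives ψ = 0.387, H_out = 11.168 kJ/mol
  T = 344.6 K: K = (2.211, 0.937, 0.201), RR gives ψ = 0.303, H_out = 8.325 kJ/mol
  T = 342.2 K: K = (2.136, 0.900, 0.192), RR gives ψ = 0.257, H_out = 6.793 kJ/mol
Linear interpolation between T = 339.8 (H_out = 5.170) and T = 342.2 (H_out = 6.793) on hF = 6.205 gives T ≈ 341.3 K, at which ψ = 0.24.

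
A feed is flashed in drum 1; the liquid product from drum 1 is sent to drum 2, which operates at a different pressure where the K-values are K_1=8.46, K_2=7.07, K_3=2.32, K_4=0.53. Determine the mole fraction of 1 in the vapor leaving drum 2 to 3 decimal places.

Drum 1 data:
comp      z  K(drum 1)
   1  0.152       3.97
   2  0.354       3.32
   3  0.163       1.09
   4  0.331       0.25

y_1 (drum 2) = 0.090

Drum 1:
Let ψ₁ = V/F and solve Σ zᵢ(Kᵢ−1)/(1+ψ₁(Kᵢ−1)) = 0.
Check two-phase: ΣzᵢKᵢ = 2.039 > 1 and Σzᵢ/Kᵢ = 1.618 > 1, so g(0) = 1.039 > 0 and g(1) = -0.618 < 0.
Newton iteration, ψ₁⁰ = 0.69:
  ψ₁ = 0.690: g = -0.0369, g' = -1.227 → ψ₁ = 0.660
  ψ₁ = 0.660: g = -0.0007, g' = -1.182 → ψ₁ = 0.659
Converged at ψ₁ = 0.659.
Drum-1 compositions:
  1: x = 0.051, y = 0.204
  2: x = 0.140, y = 0.465
  3: x = 0.154, y = 0.168
  4: x = 0.655, y = 0.164
Drum-2 feed = drum-1 liquid: z₂ = (0.0514, 0.1399, 0.1539, 0.6548).
Drum 2:
Newton–Raphson from ψ₂ = 0.62:
  ψ₂ = 0.620: g = -0.0762, g' = -0.687 → ψ₂ = 0.509
  ψ₂ = 0.509: g = 0.0045, g' = -0.778 → ψ₂ = 0.515
Converged at ψ₂ = 0.515.
  1: x = 0.011, y = 0.090
  2: x = 0.034, y = 0.240
  3: x = 0.092, y = 0.213
  4: x = 0.864, y = 0.458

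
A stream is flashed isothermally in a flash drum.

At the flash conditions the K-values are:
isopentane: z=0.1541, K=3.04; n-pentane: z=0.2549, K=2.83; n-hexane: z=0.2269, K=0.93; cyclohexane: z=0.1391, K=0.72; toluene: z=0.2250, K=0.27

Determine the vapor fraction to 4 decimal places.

Material balance + equilibrium reduce to Σ zᵢ(Kᵢ−1)/(1+ψ(Kᵢ−1)) = 0.
g(0) = ΣzᵢKᵢ − 1 = 0.5617 and g(1) = 1 − Σzᵢ/Kᵢ = -0.4113, so a root lies in (0, 1).
Iterate (Newton) starting at ψ = 0.5:
  ψ = 0.5000: g = 0.07880, g' = -0.7032 → ψ = 0.6121
  ψ = 0.6121: g = -0.00068, g' = -0.7257 → ψ = 0.6111
Converged at ψ = 0.6111.

ψ = 0.6111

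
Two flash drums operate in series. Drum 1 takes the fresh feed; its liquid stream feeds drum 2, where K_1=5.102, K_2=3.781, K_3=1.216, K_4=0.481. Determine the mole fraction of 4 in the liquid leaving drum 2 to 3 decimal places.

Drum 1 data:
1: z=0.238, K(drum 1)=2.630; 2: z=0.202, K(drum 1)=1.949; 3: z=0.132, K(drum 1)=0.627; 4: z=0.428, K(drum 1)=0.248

x_4 (drum 2) = 0.764

Drum 1:
Newton–Raphson from ψ₁ = 0.5:
  ψ₁ = 0.500: g = -0.2326, g' = -0.925 → ψ₁ = 0.249
  ψ₁ = 0.249: g = -0.0189, g' = -0.828 → ψ₁ = 0.226
Converged at ψ₁ = 0.226.
Drum-1 compositions:
  1: x = 0.174, y = 0.458
  2: x = 0.166, y = 0.324
  3: x = 0.144, y = 0.090
  4: x = 0.516, y = 0.128
Drum-2 feed = drum-1 liquid: z₂ = (0.1740, 0.1664, 0.1441, 0.5155).
Drum 2:
Rachford–Rice: g(ψ₂) = Σ zᵢ(Kᵢ−1)/(1+ψ₂(Kᵢ−1)) = 0.
Check two-phase: ΣzᵢKᵢ = 1.940 > 1 and Σzᵢ/Kᵢ = 1.268 > 1, so g(0) = 0.940 > 0 and g(1) = -0.268 < 0.
Newton iteration, ψ₂⁰ = 0.5:
  ψ₂ = 0.500: g = 0.0942, g' = -0.798 → ψ₂ = 0.618
  ψ₂ = 0.618: g = 0.0056, g' = -0.715 → ψ₂ = 0.626
Converged at ψ₂ = 0.626.
  1: x = 0.049, y = 0.249
  2: x = 0.061, y = 0.230
  3: x = 0.127, y = 0.154
  4: x = 0.764, y = 0.367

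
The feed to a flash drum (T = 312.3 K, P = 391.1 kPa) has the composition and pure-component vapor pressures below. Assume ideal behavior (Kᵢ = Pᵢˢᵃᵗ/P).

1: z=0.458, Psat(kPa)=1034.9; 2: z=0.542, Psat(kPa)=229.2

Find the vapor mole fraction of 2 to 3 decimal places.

Raoult's law: Kᵢ = Pᵢˢᵃᵗ/P = Pᵢˢᵃᵗ/391.1.
  K_1 = 1034.9/391.1 = 2.64613, K_2 = 229.2/391.1 = 0.58604
Rachford–Rice: g(ψ) = Σ zᵢ(Kᵢ−1)/(1+ψ(Kᵢ−1)) = 0.
g(0) = ΣzᵢKᵢ − 1 = 0.530 and g(1) = 1 − Σzᵢ/Kᵢ = -0.098, so a root lies in (0, 1).
Newton iteration, ψ⁰ = 0.55:
  ψ = 0.550: g = 0.1052, g' = -0.498 → ψ = 0.761
  ψ = 0.761: g = 0.0070, g' = -0.442 → ψ = 0.777
Converged at ψ = 0.777.
Compositions from xᵢ = zᵢ/(1+ψ(Kᵢ−1)), yᵢ = Kᵢxᵢ:
  1: x = 0.201, y = 0.532
  2: x = 0.799, y = 0.468

y_2 = 0.468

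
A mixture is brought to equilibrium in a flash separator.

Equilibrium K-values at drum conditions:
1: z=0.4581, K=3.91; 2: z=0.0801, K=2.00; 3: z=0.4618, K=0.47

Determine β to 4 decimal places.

Material balance + equilibrium reduce to Σ zᵢ(Kᵢ−1)/(1+β(Kᵢ−1)) = 0.
Check two-phase: ΣzᵢKᵢ = 2.1684 > 1 and Σzᵢ/Kᵢ = 1.1398 > 1, so g(0) = 1.1684 > 0 and g(1) = -0.1398 < 0.
Iterate (Newton) starting at β = 0.5:
  β = 0.5000: g = 0.26340, g' = -0.9194 → β = 0.7865
  β = 0.7865: g = 0.03047, g' = -0.7652 → β = 0.8263
  β = 0.8263: g = -0.00006, g' = -0.7693 → β = 0.8262
Converged at β = 0.8262.

β = 0.8262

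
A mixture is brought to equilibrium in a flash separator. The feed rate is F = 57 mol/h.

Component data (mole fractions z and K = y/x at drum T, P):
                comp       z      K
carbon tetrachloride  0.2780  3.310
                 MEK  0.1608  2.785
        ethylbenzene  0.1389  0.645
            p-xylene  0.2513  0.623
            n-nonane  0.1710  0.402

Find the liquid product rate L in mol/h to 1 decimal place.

Rachford–Rice: g(ψ) = Σ zᵢ(Kᵢ−1)/(1+ψ(Kᵢ−1)) = 0.
Feasibility: ΣzᵢKᵢ = 1.6829, Σzᵢ/Kᵢ = 1.1858 — both > 1, two phases present.
Newton–Raphson from ψ = 0.66:
  ψ = 0.6600: g = 0.02670, g' = -0.6008 → ψ = 0.7044
  ψ = 0.7044: g = 0.00014, g' = -0.5954 → ψ = 0.7047
Converged at ψ = 0.7047.
Then V = ψ·F = 0.7047·57 = 40.2 mol/h and L = F − V = 16.8 mol/h.

L = 16.8 mol/h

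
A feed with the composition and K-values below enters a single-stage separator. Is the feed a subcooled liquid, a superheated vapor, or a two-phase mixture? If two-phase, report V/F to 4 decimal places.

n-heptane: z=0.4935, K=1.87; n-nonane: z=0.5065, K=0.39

two-phase, V/F = 0.2268

ΣzᵢKᵢ = 1.1204; Σzᵢ/Kᵢ = 1.5626.
Both exceed 1, so a two-phase solution exists.
Rachford–Rice: g(ψ) = Σ zᵢ(Kᵢ−1)/(1+ψ(Kᵢ−1)) = 0.
Newton–Raphson from ψ = 0.5:
  ψ = 0.5000: g = -0.14536, g' = -0.5716 → ψ = 0.2457
  ψ = 0.2457: g = -0.00970, g' = -0.5143 → ψ = 0.2268
Converged at ψ = 0.2268.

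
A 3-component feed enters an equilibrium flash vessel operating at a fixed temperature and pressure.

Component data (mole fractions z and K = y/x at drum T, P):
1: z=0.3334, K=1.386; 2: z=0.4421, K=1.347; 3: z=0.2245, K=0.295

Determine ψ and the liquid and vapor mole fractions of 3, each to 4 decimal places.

Rachford–Rice: g(ψ) = Σ zᵢ(Kᵢ−1)/(1+ψ(Kᵢ−1)) = 0.
Check two-phase: ΣzᵢKᵢ = 1.1238 > 1 and Σzᵢ/Kᵢ = 1.3298 > 1, so g(0) = 0.1238 > 0 and g(1) = -0.3298 < 0.
Newton iteration, ψ⁰ = 0.3:
  ψ = 0.3000: g = 0.05355, g' = -0.2630 → ψ = 0.5036
  ψ = 0.5036: g = -0.00706, g' = -0.3416 → ψ = 0.4829
  ψ = 0.4829: g = -0.00011, g' = -0.3309 → ψ = 0.4826
Converged at ψ = 0.4826.
Compositions from xᵢ = zᵢ/(1+ψ(Kᵢ−1)), yᵢ = Kᵢxᵢ:
  1: x = 0.2810, y = 0.3895
  2: x = 0.3787, y = 0.5101
  3: x = 0.3403, y = 0.1004

ψ = 0.4826, x_3 = 0.3403, y_3 = 0.1004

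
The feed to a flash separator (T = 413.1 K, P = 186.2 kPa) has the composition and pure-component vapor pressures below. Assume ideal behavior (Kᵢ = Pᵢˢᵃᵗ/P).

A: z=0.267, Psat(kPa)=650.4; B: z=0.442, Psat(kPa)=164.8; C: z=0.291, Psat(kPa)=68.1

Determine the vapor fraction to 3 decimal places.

ψ = 0.453

Raoult's law: Kᵢ = Pᵢˢᵃᵗ/P = Pᵢˢᵃᵗ/186.2.
  K_A = 650.4/186.2 = 3.49302, K_B = 164.8/186.2 = 0.88507, K_C = 68.1/186.2 = 0.36574
Rachford–Rice: g(ψ) = Σ zᵢ(Kᵢ−1)/(1+ψ(Kᵢ−1)) = 0.
g(0) = ΣzᵢKᵢ − 1 = 0.430 and g(1) = 1 − Σzᵢ/Kᵢ = -0.371, so a root lies in (0, 1).
Iterate (Newton) starting at ψ = 0.5:
  ψ = 0.500: g = -0.0279, g' = -0.586 → ψ = 0.452
  ψ = 0.452: g = 0.0004, g' = -0.603 → ψ = 0.453
Converged at ψ = 0.453.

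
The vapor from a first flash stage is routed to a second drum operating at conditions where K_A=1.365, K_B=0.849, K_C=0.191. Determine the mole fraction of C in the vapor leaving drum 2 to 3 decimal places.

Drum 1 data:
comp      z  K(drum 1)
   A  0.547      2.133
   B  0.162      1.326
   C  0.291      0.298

y_C (drum 2) = 0.044

Drum 1:
Material balance + equilibrium reduce to Σ zᵢ(Kᵢ−1)/(1+ψ₁(Kᵢ−1)) = 0.
Check two-phase: ΣzᵢKᵢ = 1.468 > 1 and Σzᵢ/Kᵢ = 1.355 > 1, so g(0) = 0.468 > 0 and g(1) = -0.355 < 0.
Newton–Raphson from ψ₁ = 0.63:
  ψ₁ = 0.630: g = 0.0392, g' = -0.712 → ψ₁ = 0.685
  ψ₁ = 0.685: g = -0.0014, g' = -0.766 → ψ₁ = 0.683
Converged at ψ₁ = 0.683.
Drum-1 compositions:
  A: x = 0.308, y = 0.658
  B: x = 0.132, y = 0.176
  C: x = 0.559, y = 0.167
Drum-2 feed = drum-1 vapor: z₂ = (0.6577, 0.1757, 0.1666).
Drum 2:
Material balance + equilibrium reduce to Σ zᵢ(Kᵢ−1)/(1+ψ₂(Kᵢ−1)) = 0.
Check two-phase: ΣzᵢKᵢ = 1.079 > 1 and Σzᵢ/Kᵢ = 1.561 > 1, so g(0) = 0.079 > 0 and g(1) = -0.561 < 0.
Newton–Raphson from ψ₂ = 0.3:
  ψ₂ = 0.300: g = 0.0106, g' = -0.266 → ψ₂ = 0.340
  ψ₂ = 0.340: g = -0.0003, g' = -0.281 → ψ₂ = 0.339
Converged at ψ₂ = 0.339.
  A: x = 0.585, y = 0.799
  B: x = 0.185, y = 0.157
  C: x = 0.230, y = 0.044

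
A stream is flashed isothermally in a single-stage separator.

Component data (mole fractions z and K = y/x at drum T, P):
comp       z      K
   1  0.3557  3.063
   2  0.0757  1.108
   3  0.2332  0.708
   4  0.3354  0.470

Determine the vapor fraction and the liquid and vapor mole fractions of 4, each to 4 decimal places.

ψ = 0.5858, x_4 = 0.4864, y_4 = 0.2286

Rachford–Rice: g(ψ) = Σ zᵢ(Kᵢ−1)/(1+ψ(Kᵢ−1)) = 0.
Feasibility: ΣzᵢKᵢ = 1.4961, Σzᵢ/Kᵢ = 1.2274 — both > 1, two phases present.
Newton–Raphson from ψ = 0.5:
  ψ = 0.5000: g = 0.04738, g' = -0.5693 → ψ = 0.5832
  ψ = 0.5832: g = 0.00139, g' = -0.5389 → ψ = 0.5858
Converged at ψ = 0.5858.
Compositions from xᵢ = zᵢ/(1+ψ(Kᵢ−1)), yᵢ = Kᵢxᵢ:
  1: x = 0.1611, y = 0.4933
  2: x = 0.0712, y = 0.0789
  3: x = 0.2813, y = 0.1992
  4: x = 0.4864, y = 0.2286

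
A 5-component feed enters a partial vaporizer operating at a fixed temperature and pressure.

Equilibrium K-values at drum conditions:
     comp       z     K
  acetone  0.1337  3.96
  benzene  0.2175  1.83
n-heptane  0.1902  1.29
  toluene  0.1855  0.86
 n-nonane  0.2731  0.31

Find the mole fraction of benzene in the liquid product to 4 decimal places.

x_benzene = 0.1507

Iterate (Newton) starting at ψ = 0.49:
  ψ = 0.4900: g = 0.02556, g' = -0.5840 → ψ = 0.5338
  ψ = 0.5338: g = -0.00010, g' = -0.5900 → ψ = 0.5336
Converged at ψ = 0.5336.
Compositions from xᵢ = zᵢ/(1+ψ(Kᵢ−1)), yᵢ = Kᵢxᵢ:
  acetone: x = 0.0518, y = 0.2053
  benzene: x = 0.1507, y = 0.2759
  n-heptane: x = 0.1647, y = 0.2125
  toluene: x = 0.2005, y = 0.1724
  n-nonane: x = 0.4322, y = 0.1340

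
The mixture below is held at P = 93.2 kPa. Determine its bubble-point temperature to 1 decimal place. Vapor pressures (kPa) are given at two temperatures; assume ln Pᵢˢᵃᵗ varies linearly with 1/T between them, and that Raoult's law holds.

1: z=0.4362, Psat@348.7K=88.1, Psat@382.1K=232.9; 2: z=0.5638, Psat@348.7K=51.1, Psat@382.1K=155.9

T = 358.6 K

Bubble-point temperature: ΣzᵢPᵢˢᵃᵗ(T) = P. Interpolate ln Pᵢˢᵃᵗ = aᵢ + bᵢ/T.
  T = 348.7 K: ΣzᵢPᵢˢᵃᵗ = 67.24 kPa
  T = 382.1 K: ΣzᵢPᵢˢᵃᵗ = 189.49 kPa
  T = 365.4 K: ΣzᵢPᵢˢᵃᵗ = 115.51 kPa
  T = 357.0 K: ΣzᵢPᵢˢᵃᵗ = 88.53 kPa
  T = 361.2 K: ΣzᵢPᵢˢᵃᵗ = 101.27 kPa
  T = 359.1 K: ΣzᵢPᵢˢᵃᵗ = 94.72 kPa
Interpolating between 357.0 K and 359.1 K gives T ≈ 358.6 K.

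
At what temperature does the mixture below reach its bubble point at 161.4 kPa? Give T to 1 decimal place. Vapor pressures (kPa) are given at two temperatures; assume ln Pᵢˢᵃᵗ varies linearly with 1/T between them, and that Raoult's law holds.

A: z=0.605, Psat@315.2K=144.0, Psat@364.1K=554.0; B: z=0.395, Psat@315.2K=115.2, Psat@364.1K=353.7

T = 321.9 K

Bubble-point temperature: ΣzᵢPᵢˢᵃᵗ(T) = P. Interpolate ln Pᵢˢᵃᵗ = aᵢ + bᵢ/T.
  T = 315.2 K: ΣzᵢPᵢˢᵃᵗ = 132.62 kPa
  T = 364.1 K: ΣzᵢPᵢˢᵃᵗ = 474.88 kPa
  T = 339.6 K: ΣzᵢPᵢˢᵃᵗ = 262.05 kPa
  T = 327.4 K: ΣzᵢPᵢˢᵃᵗ = 188.73 kPa
  T = 321.3 K: ΣzᵢPᵢˢᵃᵗ = 158.72 kPa
  T = 324.4 K: ΣzᵢPᵢˢᵃᵗ = 173.46 kPa
  T = 322.9 K: ΣzᵢPᵢˢᵃᵗ = 166.20 kPa
Interpolating between 321.3 K and 322.9 K gives T ≈ 321.9 K.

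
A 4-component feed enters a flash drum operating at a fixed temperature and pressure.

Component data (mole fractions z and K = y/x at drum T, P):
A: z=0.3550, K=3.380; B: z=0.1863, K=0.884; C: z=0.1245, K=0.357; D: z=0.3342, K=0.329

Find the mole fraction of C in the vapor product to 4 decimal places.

Material balance + equilibrium reduce to Σ zᵢ(Kᵢ−1)/(1+ψ(Kᵢ−1)) = 0.
g(0) = ΣzᵢKᵢ − 1 = 0.5190 and g(1) = 1 − Σzᵢ/Kᵢ = -0.6803, so a root lies in (0, 1).
Iterate (Newton) starting at ψ = 0.5:
  ψ = 0.5000: g = -0.09260, g' = -0.8747 → ψ = 0.3941
  ψ = 0.3941: g = 0.00120, g' = -0.9086 → ψ = 0.3955
Converged at ψ = 0.3955.
Compositions from xᵢ = zᵢ/(1+ψ(Kᵢ−1)), yᵢ = Kᵢxᵢ:
  A: x = 0.1829, y = 0.6181
  B: x = 0.1953, y = 0.1726
  C: x = 0.1670, y = 0.0596
  D: x = 0.4549, y = 0.1497

y_C = 0.0596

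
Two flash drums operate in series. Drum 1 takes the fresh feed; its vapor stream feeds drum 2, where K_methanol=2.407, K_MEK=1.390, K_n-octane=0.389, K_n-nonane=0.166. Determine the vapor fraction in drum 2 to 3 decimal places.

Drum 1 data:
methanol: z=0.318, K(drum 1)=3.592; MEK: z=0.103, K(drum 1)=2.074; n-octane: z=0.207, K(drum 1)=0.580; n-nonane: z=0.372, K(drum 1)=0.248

V/F (drum 2) = 0.743

Drum 1:
Rachford–Rice: g(ψ₁) = Σ zᵢ(Kᵢ−1)/(1+ψ₁(Kᵢ−1)) = 0.
Check two-phase: ΣzᵢKᵢ = 1.568 > 1 and Σzᵢ/Kᵢ = 1.995 > 1, so g(0) = 0.568 > 0 and g(1) = -0.995 < 0.
Iterate (Newton) starting at ψ₁ = 0.63:
  ψ₁ = 0.630: g = -0.2708, g' = -1.178 → ψ₁ = 0.400
  ψ₁ = 0.400: g = -0.0226, g' = -1.056 → ψ₁ = 0.379
Converged at ψ₁ = 0.379.
Drum-1 compositions:
  methanol: x = 0.160, y = 0.576
  MEK: x = 0.073, y = 0.152
  n-octane: x = 0.246, y = 0.143
  n-nonane: x = 0.520, y = 0.129
Drum-2 feed = drum-1 vapor: z₂ = (0.5764, 0.1518, 0.1428, 0.1290).
Drum 2:
Rachford–Rice: g(ψ₂) = Σ zᵢ(Kᵢ−1)/(1+ψ₂(Kᵢ−1)) = 0.
Feasibility: ΣzᵢKᵢ = 1.675, Σzᵢ/Kᵢ = 1.493 — both > 1, two phases present.
Newton iteration, ψ₂⁰ = 0.52:
  ψ₂ = 0.520: g = 0.1997, g' = -0.791 → ψ₂ = 0.773
  ψ₂ = 0.773: g = -0.0336, g' = -1.176 → ψ₂ = 0.744
  ψ₂ = 0.744: g = -0.0013, g' = -1.088 → ψ₂ = 0.743
Converged at ψ₂ = 0.743.
  methanol: x = 0.282, y = 0.678
  MEK: x = 0.118, y = 0.164
  n-octane: x = 0.261, y = 0.102
  n-nonane: x = 0.339, y = 0.056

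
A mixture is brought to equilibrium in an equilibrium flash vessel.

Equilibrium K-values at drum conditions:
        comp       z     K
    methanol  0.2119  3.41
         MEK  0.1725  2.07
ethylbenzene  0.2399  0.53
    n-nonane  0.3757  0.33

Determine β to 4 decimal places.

β = 0.2883

Let β = V/F and solve Σ zᵢ(Kᵢ−1)/(1+β(Kᵢ−1)) = 0.
Check two-phase: ΣzᵢKᵢ = 1.3308 > 1 and Σzᵢ/Kᵢ = 1.7366 > 1, so g(0) = 0.3308 > 0 and g(1) = -0.7366 < 0.
Newton iteration, β⁰ = 0.5:
  β = 0.5000: g = -0.17407, g' = -0.8089 → β = 0.2848
  β = 0.2848: g = 0.00304, g' = -0.8770 → β = 0.2883
Converged at β = 0.2883.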